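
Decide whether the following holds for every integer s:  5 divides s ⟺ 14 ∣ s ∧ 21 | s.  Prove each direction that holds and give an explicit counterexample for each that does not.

(→) This fails: take s = 5. Certainly 5 ∣ 5, but 14 ∤ 5.

(←) This fails: take s = 42. Both 14 ∣ 42 and 21 ∣ 42, yet 42 is not a multiple of 5 (since 42 = 8·5 + 2), so 5 ∤ 42.

Neither direction holds.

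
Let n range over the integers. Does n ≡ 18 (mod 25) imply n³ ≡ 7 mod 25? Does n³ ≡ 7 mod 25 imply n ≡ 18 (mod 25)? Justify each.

Both directions hold.

Forward direction. Suppose n ≡ 18 (mod 25). Write n = 25j + 18. Then (25j + 18)³ = 15625j³ + 33750j² + 24300j + 5832 = 25(625j³ + 1350j² + 972j + 233) + 7, so n³ ≡ 7 (mod 25).

Converse. Suppose n³ ≡ 7 (mod 25). The only residue r in {0, …, 24} with r³ ≡ 7 (mod 25) is r = 18, so n ≡ 18 (mod 25).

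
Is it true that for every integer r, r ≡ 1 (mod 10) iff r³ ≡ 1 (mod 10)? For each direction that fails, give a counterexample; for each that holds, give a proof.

(⟹) Suppose r ≡ 1 (mod 10). Write r = 10j + 1. Then (10j + 1)³ = 1000j³ + 300j² + 30j + 1 = 10(100j³ + 30j² + 3j) + 1, so r³ ≡ 1 (mod 10).

(⟸) For the converse, argue contrapositively. If r ≢ 1 (mod 10), then r is congruent to one of 0, 2, 3, 4, 5, 6, 7, 8, 9 modulo 10, and these give r³ ≡ 0, 8, 7, 4, 5, 6, 3, 2, 9 respectively — never 1.

Both directions hold.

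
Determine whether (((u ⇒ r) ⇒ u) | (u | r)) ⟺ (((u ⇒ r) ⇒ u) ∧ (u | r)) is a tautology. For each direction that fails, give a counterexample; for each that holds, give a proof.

Only the converse holds.

(⇐) Assume the antecedent. If u is true, ((u ⇒ r) ⇒ u) | (u | r) reduces to true regardless of the other variables. If u is false, the antecedent cannot hold. Either way ((u ⇒ r) ⇒ u) | (u | r) holds.

(⇒) This fails. Under u = F, r = T, the left side is true but the right side is false.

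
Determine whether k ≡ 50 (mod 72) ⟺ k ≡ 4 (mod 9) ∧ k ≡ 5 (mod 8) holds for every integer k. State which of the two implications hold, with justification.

(→) This fails: k = 50 gives 50 ≡ 50 (mod 72) but 50 ≡ 5 (mod 9), so the conjunction on the right does not hold.

(←) This fails: k = 13 satisfies both congruences on the right (13 ≡ 4 mod 9 and 13 ≡ 5 mod 8) yet 13 ≡ 13 (mod 72), not 50.

Neither direction holds.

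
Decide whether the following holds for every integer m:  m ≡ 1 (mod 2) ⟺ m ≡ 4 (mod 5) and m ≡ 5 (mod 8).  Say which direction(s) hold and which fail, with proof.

(⇒) This fails: m = 1 gives 1 ≡ 1 (mod 2) but 1 ≡ 1 (mod 5), so the conjunction on the right does not hold.

(⇐) Conversely, if m ≡ 4 (mod 5) and m ≡ 5 (mod 8), then by the Chinese remainder theorem m ≡ 29 (mod 40). Since 29 ≡ 1 (mod 2) and 2 ∣ 40, we get m ≡ 1 (mod 2).

Only the reverse direction holds.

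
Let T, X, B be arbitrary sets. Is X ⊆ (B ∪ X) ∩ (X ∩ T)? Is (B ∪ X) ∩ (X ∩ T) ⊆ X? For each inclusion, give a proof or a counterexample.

Only the reverse inclusion holds.

(⊆) This inclusion fails. Take T = ∅, X = {1}, B = ∅; then 1 ∈ X but 1 ∉ (B ∪ X) ∩ (X ∩ T).

(⊇) Let x ∈ (B ∪ X) ∩ (X ∩ T). Then either x ∈ T ∩ X and x ∉ B; or x ∈ T ∩ X ∩ B. In each case x ∈ X, so (B ∪ X) ∩ (X ∩ T) ⊆ X.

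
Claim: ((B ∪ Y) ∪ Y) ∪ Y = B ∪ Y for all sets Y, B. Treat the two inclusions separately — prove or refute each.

Both inclusions hold; the sets are equal.

Forward inclusion. Let x ∈ ((B ∪ Y) ∪ Y) ∪ Y. Then either x ∈ Y and x ∉ B; or x ∈ B and x ∉ Y; or x ∈ Y ∩ B. In each case x ∈ B ∪ Y, so ((B ∪ Y) ∪ Y) ∪ Y ⊆ B ∪ Y.

Reverse inclusion. Let x ∈ B ∪ Y. Then either x ∈ Y and x ∉ B; or x ∈ B and x ∉ Y; or x ∈ Y ∩ B. In each case x ∈ ((B ∪ Y) ∪ Y) ∪ Y, so B ∪ Y ⊆ ((B ∪ Y) ∪ Y) ∪ Y.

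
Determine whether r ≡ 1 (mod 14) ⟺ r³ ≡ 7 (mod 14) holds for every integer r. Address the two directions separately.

Forward direction. This fails: take r = 1. Then 1 ≡ 1 (mod 14), but 1³ = 1 ≡ 1 (mod 14), not 7.

Converse. This fails: take r = 7. Then 7³ = 343 ≡ 7 (mod 14), yet 7 ≡ 7 (mod 14), not 1.

Neither direction holds.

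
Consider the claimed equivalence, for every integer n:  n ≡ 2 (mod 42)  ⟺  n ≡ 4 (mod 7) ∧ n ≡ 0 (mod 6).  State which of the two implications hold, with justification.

Neither direction holds.

[⇒] This fails: n = 2 gives 2 ≡ 2 (mod 42) but 2 ≡ 2 (mod 7), so the conjunction on the right does not hold.

[⇐] This fails: n = 18 satisfies both congruences on the right (18 ≡ 4 mod 7 and 18 ≡ 0 mod 6) yet 18 ≡ 18 (mod 42), not 2.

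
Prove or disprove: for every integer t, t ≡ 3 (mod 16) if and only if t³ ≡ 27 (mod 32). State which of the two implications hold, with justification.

The forward direction fails; the converse holds.

[⇐] The residues r modulo 32 with r³ ≡ 27 (mod 32) are exactly {3}, and each is ≡ 3 (mod 16).

[⇒] This fails: take t = 19. Then 19 ≡ 3 (mod 16), but 19³ = 6859 ≡ 11 (mod 32), not 27.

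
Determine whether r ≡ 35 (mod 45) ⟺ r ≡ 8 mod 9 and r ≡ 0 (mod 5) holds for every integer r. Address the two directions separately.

Both directions hold.

(⇒) Suppose r ≡ 35 (mod 45); write r = 45j + 35. Since 9 ∣ 45, reducing mod 9 gives r ≡ 35 ≡ 8 (mod 9); since 5 ∣ 45, reducing mod 5 gives r ≡ 35 ≡ 0 (mod 5).

(⇐) Conversely, if r ≡ 8 (mod 9) and r ≡ 0 (mod 5), then by the Chinese remainder theorem r ≡ 35 (mod 45). This is exactly r ≡ 35 (mod 45).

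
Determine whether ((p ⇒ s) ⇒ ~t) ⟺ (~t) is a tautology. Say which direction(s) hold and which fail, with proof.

(⟹) This fails. Under p = T, t = T, s = F, the left side is true but the right side is false.

(⟸) Assume the antecedent. If p is true, the antecedent forces (p = T, t = F, s = F) or (p = T, t = F, s = T), and (p ⇒ s) ⇒ ~t holds there. If p is false, the antecedent forces (p = F, t = F, s = F) or (p = F, t = F, s = T), and (p ⇒ s) ⇒ ~t holds there. Either way (p ⇒ s) ⇒ ~t holds.

The forward direction fails; the converse holds.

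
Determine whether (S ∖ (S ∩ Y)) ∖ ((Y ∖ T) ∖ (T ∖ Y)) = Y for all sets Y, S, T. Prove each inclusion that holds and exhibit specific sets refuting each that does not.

(⊆) fails and (⊇) fails.

(⟹) This inclusion fails. Take Y = ∅, S = {1}, T = ∅; then 1 ∈ (S ∖ (S ∩ Y)) ∖ ((Y ∖ T) ∖ (T ∖ Y)) but 1 ∉ Y.

(⟸) This inclusion fails. Take Y = {1}, S = ∅, T = ∅; then 1 ∈ Y but 1 ∉ (S ∖ (S ∩ Y)) ∖ ((Y ∖ T) ∖ (T ∖ Y)).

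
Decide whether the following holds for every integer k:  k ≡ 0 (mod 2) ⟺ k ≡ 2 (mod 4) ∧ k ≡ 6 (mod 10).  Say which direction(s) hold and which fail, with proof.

(→) This fails: k = 0 gives 0 ≡ 0 (mod 2) but 0 ≡ 0 (mod 4), so the conjunction on the right does not hold.

(←) Conversely, if k ≡ 2 (mod 4) and k ≡ 6 (mod 10), then by the Chinese remainder theorem k ≡ 6 (mod 20). Since 6 ≡ 0 (mod 2) and 2 ∣ 20, we get k ≡ 0 (mod 2).

Not equivalent: only (⇐) holds.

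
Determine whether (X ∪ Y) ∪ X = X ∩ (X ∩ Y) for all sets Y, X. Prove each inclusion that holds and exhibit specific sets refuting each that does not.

(⊆) fails; (⊇) holds.

(⊆) This inclusion fails. Take Y = {1}, X = ∅; then 1 ∈ (X ∪ Y) ∪ X but 1 ∉ X ∩ (X ∩ Y).

(⊇) Let x ∈ X ∩ (X ∩ Y). Then x ∈ Y ∩ X, from which x ∈ (X ∪ Y) ∪ X.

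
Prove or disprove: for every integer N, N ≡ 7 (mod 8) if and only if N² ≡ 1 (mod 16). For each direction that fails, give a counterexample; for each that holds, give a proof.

Not equivalent: only (⇒) holds.

[⇒] Suppose N ≡ 7 (mod 8). Working modulo 16, N ∈ {7, 15}; for each such r, r² ≡ 1 (mod 16).

[⇐] This fails: take N = 1. Then 1² = 1 ≡ 1 (mod 16), yet 1 ≡ 1 (mod 8), not 7.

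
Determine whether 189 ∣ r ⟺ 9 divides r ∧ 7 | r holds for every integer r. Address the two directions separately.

[⇐] This fails: take r = 63. Both 9 ∣ 63 and 7 ∣ 63, yet 63 is not a multiple of 189 (since 63 = 0·189 + 63), so 189 ∤ 63.

[⇒] If 189 ∣ r, write r = 189q. Since 189 = 21·9, r = 9·(21q), so 9 ∣ r; and since 189 = 27·7, r = 7·(27q), so 7 ∣ r.

The forward direction holds; the converse fails.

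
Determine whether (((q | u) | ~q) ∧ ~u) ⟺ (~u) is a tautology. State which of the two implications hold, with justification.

Equivalent; both directions hold.

(⇒) Assume the antecedent. If u is true, the antecedent cannot hold. If u is false, ~u reduces to true regardless of the other variables. Either way ~u holds.

(⇐) Assume the antecedent. If u is true, the antecedent cannot hold. If u is false, ((q | u) | ~q) ∧ ~u reduces to true regardless of the other variables. Either way ((q | u) | ~q) ∧ ~u holds.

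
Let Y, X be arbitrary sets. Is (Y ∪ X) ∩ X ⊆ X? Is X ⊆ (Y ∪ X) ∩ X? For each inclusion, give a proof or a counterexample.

Forward inclusion. Let x ∈ (Y ∪ X) ∩ X. Then either x ∈ X and x ∉ Y; or x ∈ Y ∩ X. In each case x ∈ X, so (Y ∪ X) ∩ X ⊆ X.

Reverse inclusion. Let x ∈ X. Then either x ∈ X and x ∉ Y; or x ∈ Y ∩ X. In each case x ∈ (Y ∪ X) ∩ X, so X ⊆ (Y ∪ X) ∩ X.

Both inclusions hold; the sets are equal.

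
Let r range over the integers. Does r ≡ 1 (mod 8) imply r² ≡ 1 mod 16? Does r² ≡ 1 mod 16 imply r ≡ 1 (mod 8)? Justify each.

(⇒) Suppose r ≡ 1 (mod 8). Working modulo 16, r ∈ {1, 9}; for each such r, r² ≡ 1 (mod 16).

(⇐) This fails: take r = 7. Then 7² = 49 ≡ 1 (mod 16), yet 7 ≡ 7 (mod 8), not 1.

The forward direction holds; the converse fails.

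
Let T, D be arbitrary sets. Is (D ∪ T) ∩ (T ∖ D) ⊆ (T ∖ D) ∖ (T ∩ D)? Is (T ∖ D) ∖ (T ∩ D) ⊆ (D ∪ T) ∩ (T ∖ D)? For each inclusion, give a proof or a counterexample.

Both inclusions hold; the sets are equal.

(⟹) Let x ∈ (D ∪ T) ∩ (T ∖ D). Then x ∈ T and x ∉ D, from which x ∈ (T ∖ D) ∖ (T ∩ D).

(⟸) Let x ∈ (T ∖ D) ∖ (T ∩ D). Then x ∈ T and x ∉ D, from which x ∈ (D ∪ T) ∩ (T ∖ D).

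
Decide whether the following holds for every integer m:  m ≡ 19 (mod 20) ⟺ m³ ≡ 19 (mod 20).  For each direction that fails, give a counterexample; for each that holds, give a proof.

[⇒] Suppose m ≡ 19 (mod 20). Write m = 20j + 19. Then (20j + 19)³ = 8000j³ + 22800j² + 21660j + 6859 = 20(400j³ + 1140j² + 1083j + 342) + 19, so m³ ≡ 19 (mod 20).

[⇐] Conversely, suppose m³ ≡ 19 (mod 20). The only residue r in {0, …, 19} with r³ ≡ 19 (mod 20) is r = 19, so m ≡ 19 (mod 20).

Equivalent; both directions hold.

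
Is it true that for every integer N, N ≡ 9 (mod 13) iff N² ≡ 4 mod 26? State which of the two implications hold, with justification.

Neither implication holds.

Forward direction. This fails: take N = 9. Then 9 ≡ 9 (mod 13), but 9² = 81 ≡ 3 (mod 26), not 4.

Converse. This fails: take N = 2. Then 2² = 4 ≡ 4 (mod 26), yet 2 ≡ 2 (mod 13), not 9.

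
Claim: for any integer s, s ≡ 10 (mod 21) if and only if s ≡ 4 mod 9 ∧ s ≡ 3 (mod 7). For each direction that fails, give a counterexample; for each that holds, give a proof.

The forward direction fails; the converse holds.

(⇒) This fails: s = 10 gives 10 ≡ 10 (mod 21) but 10 ≡ 1 (mod 9), so the conjunction on the right does not hold.

(⇐) Conversely, if s ≡ 4 (mod 9) and s ≡ 3 (mod 7), then by the Chinese remainder theorem s ≡ 31 (mod 63). Since 31 ≡ 10 (mod 21) and 21 ∣ 63, we get s ≡ 10 (mod 21).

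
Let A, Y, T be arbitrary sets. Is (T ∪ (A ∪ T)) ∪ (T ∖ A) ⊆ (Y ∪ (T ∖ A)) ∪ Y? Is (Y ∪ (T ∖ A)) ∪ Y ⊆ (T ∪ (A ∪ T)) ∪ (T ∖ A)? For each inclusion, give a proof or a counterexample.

(⊆) This inclusion fails. Take A = {1}, Y = ∅, T = ∅; then 1 ∈ (T ∪ (A ∪ T)) ∪ (T ∖ A) but 1 ∉ (Y ∪ (T ∖ A)) ∪ Y.

(⊇) This inclusion fails. Take A = ∅, Y = {1}, T = ∅; then 1 ∈ (Y ∪ (T ∖ A)) ∪ Y but 1 ∉ (T ∪ (A ∪ T)) ∪ (T ∖ A).

(⊆) fails and (⊇) fails.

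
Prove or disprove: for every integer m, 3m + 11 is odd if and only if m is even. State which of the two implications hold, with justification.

Both implications hold.

Forward direction. Suppose 3m + 11 is odd. Since 3 is odd, 3m and m have the same parity, so 3m + 11 ≡ m + 11 (mod 2). As 11 is odd, 3m + 11 is odd exactly when m is even. Thus m is even.

Converse. Suppose m is even; write m = 2j. Then 3m + 11 = 3·(2j) + 11 = 2·3j + 11, which is odd.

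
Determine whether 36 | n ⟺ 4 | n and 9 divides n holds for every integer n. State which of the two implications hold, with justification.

Both directions hold.

Converse. Suppose 4 ∣ n and 9 ∣ n. Any common multiple of 4 and 9 is a multiple of their lcm; here gcd(4, 9) = 1, so lcm(4, 9) = 4·9 = 36, so 36 ∣ n.

Forward direction. If 36 ∣ n, write n = 36q. Since 36 = 9·4, n = 4·(9q), so 4 ∣ n; and since 36 = 4·9, n = 9·(4q), so 9 ∣ n.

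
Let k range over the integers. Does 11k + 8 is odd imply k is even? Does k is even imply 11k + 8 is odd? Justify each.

Forward direction. This fails: k = 5 gives 11k + 8 = 63, which is odd, but 5 is odd, not even.

Converse. This also fails: k = 0 is even, but 11k + 8 = 8 is even, not odd.

(⇒) fails and (⇐) fails.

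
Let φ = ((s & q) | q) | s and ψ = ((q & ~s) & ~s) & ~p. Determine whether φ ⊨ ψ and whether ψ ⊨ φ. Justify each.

(⇐) Assume the antecedent. If q is true, ((s & q) | q) | s reduces to true regardless of the other variables. If q is false, the antecedent cannot hold. Either way ((s & q) | q) | s holds.

(⇒) This fails. Under q = F, s = T, p = F, the left side is true but the right side is false.

(⇒) fails; (⇐) holds.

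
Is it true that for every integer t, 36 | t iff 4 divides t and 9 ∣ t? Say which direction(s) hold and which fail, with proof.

Equivalent; both directions hold.

(⇒) If 36 ∣ t, write t = 36q. Since 36 = 9·4, t = 4·(9q), so 4 ∣ t; and since 36 = 4·9, t = 9·(4q), so 9 ∣ t.

(⇐) Suppose 4 ∣ t and 9 ∣ t. Any common multiple of 4 and 9 is a multiple of their lcm; here gcd(4, 9) = 1, so lcm(4, 9) = 4·9 = 36, so 36 ∣ t.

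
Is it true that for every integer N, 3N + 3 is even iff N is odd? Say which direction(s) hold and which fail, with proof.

Both implications hold.

(⇒) Suppose 3N + 3 is even. Since 3 is odd, 3N and N have the same parity, so 3N + 3 ≡ N + 3 (mod 2). As 3 is odd, 3N + 3 is even exactly when N is odd. Thus N is odd.

(⇐) Conversely, suppose N is odd; write N = 2j + 1. Then 3N + 3 = 3·(2j + 1) + 3 = 2·3j + 6, which is even.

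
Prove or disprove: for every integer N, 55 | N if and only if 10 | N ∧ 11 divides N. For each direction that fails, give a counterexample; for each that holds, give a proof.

(⇒) This fails: take N = 55. Certainly 55 ∣ 55, but 10 ∤ 55.

(⇐) Suppose 10 ∣ N and 11 ∣ N. Any common multiple of 10 and 11 is a multiple of their lcm; here gcd(10, 11) = 1, so lcm(10, 11) = 10·11 = 110, so 110 ∣ N. Since 55 ∣ 110, it follows that 55 ∣ N.

Only the converse holds.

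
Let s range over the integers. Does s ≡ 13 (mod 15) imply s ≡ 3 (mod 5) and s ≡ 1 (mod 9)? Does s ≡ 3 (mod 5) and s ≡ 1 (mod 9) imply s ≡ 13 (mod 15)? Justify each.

(→) This fails: s = 43 gives 43 ≡ 13 (mod 15) but 43 ≡ 7 (mod 9), so the conjunction on the right does not hold.

(←) Conversely, if s ≡ 3 (mod 5) and s ≡ 1 (mod 9), then by the Chinese remainder theorem s ≡ 28 (mod 45). Since 28 ≡ 13 (mod 15) and 15 ∣ 45, we get s ≡ 13 (mod 15).

The forward direction fails; the converse holds.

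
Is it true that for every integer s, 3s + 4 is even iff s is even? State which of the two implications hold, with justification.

(←) Suppose s is even; write s = 2j. Then 3s + 4 = 3·(2j) + 4 = 2·3j + 4, which is even.

(→) Suppose 3s + 4 is even. Since 3 is odd, 3s and s have the same parity, so 3s + 4 ≡ s + 4 (mod 2). As 4 is even, 3s + 4 is even exactly when s is even. Thus s is even.

Both directions hold; the statement is true.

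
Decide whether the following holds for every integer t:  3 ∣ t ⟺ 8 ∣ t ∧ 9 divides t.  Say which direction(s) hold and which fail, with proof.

(⇐) Suppose 8 ∣ t and 9 ∣ t. Any common multiple of 8 and 9 is a multiple of their lcm; here gcd(8, 9) = 1, so lcm(8, 9) = 8·9 = 72, so 72 ∣ t. Since 3 ∣ 72, it follows that 3 ∣ t.

(⇒) This fails: take t = 3. Certainly 3 ∣ 3, but 8 ∤ 3.

(⇒) fails; (⇐) holds.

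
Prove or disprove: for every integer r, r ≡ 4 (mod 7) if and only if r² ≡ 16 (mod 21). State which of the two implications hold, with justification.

(⇒) This fails: take r = 18. Then 18 ≡ 4 (mod 7), but 18² = 324 ≡ 9 (mod 21), not 16.

(⇐) This fails: take r = 10. Then 10² = 100 ≡ 16 (mod 21), yet 10 ≡ 3 (mod 7), not 4.

(⇒) fails and (⇐) fails.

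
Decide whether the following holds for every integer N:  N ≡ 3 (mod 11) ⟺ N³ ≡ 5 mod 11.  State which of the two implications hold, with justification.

(→) Suppose N ≡ 3 (mod 11). Write N = 11j + 3. Then (11j + 3)³ = 1331j³ + 1089j² + 297j + 27 = 11(121j³ + 99j² + 27j + 2) + 5, so N³ ≡ 5 (mod 11).

(←) Conversely, suppose N³ ≡ 5 (mod 11). The only residue r in {0, …, 10} with r³ ≡ 5 (mod 11) is r = 3, so N ≡ 3 (mod 11).

Both directions hold.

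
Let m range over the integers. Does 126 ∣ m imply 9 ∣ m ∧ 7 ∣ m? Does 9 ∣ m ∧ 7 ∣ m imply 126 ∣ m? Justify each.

(⟸) This fails: take m = 63. Both 9 ∣ 63 and 7 ∣ 63, yet 63 is not a multiple of 126 (since 63 = 0·126 + 63), so 126 ∤ 63.

(⟹) If 126 ∣ m, write m = 126q. Since 126 = 14·9, m = 9·(14q), so 9 ∣ m; and since 126 = 18·7, m = 7·(18q), so 7 ∣ m.

Only the forward direction holds.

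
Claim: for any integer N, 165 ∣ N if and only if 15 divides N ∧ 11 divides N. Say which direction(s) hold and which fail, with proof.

[⇒] If 165 ∣ N, write N = 165q. Since 165 = 11·15, N = 15·(11q), so 15 ∣ N; and since 165 = 15·11, N = 11·(15q), so 11 ∣ N.

[⇐] Suppose 15 ∣ N and 11 ∣ N. Any common multiple of 15 and 11 is a multiple of their lcm; here gcd(15, 11) = 1, so lcm(15, 11) = 15·11 = 165, so 165 ∣ N.

The biconditional holds.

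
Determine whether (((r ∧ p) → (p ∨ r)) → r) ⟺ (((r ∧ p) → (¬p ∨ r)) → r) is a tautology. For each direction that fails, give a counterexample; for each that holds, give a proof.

[⇒] Assume the antecedent. If r is true, ((r ∧ p) → (¬p ∨ r)) → r reduces to true regardless of the other variables. If r is false, the antecedent cannot hold. Either way ((r ∧ p) → (¬p ∨ r)) → r holds.

[⇐] Assume the antecedent. If r is true, ((r ∧ p) → (p ∨ r)) → r reduces to true regardless of the other variables. If r is false, the antecedent cannot hold. Either way ((r ∧ p) → (p ∨ r)) → r holds.

Both implications hold.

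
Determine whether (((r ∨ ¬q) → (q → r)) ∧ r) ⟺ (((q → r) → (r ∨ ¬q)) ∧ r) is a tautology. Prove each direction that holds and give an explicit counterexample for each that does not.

Equivalent; both directions hold.

[⇒] Assume the antecedent. If q is true, the antecedent forces (q = T, r = T), and ((q → r) → (r ∨ ¬q)) ∧ r holds there. If q is false, the antecedent forces (q = F, r = T), and ((q → r) → (r ∨ ¬q)) ∧ r holds there. Either way ((q → r) → (r ∨ ¬q)) ∧ r holds.

[⇐] Assume the antecedent. If q is true, the antecedent forces (q = T, r = T), and ((r ∨ ¬q) → (q → r)) ∧ r holds there. If q is false, the antecedent forces (q = F, r = T), and ((r ∨ ¬q) → (q → r)) ∧ r holds there. Either way ((r ∨ ¬q) → (q → r)) ∧ r holds.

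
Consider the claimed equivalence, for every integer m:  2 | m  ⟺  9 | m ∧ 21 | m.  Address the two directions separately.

Neither direction holds.

[⇒] This fails: take m = 2. Certainly 2 ∣ 2, but 9 ∤ 2.

[⇐] This fails: take m = 63. Both 9 ∣ 63 and 21 ∣ 63, yet 63 is not a multiple of 2 (since 63 = 31·2 + 1), so 2 ∤ 63.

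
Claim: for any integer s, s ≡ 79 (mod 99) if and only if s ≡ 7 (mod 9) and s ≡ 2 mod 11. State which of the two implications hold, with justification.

(→) Suppose s ≡ 79 (mod 99); write s = 99j + 79. Since 9 ∣ 99, reducing mod 9 gives s ≡ 79 ≡ 7 (mod 9); since 11 ∣ 99, reducing mod 11 gives s ≡ 79 ≡ 2 (mod 11).

(←) Conversely, if s ≡ 7 (mod 9) and s ≡ 2 (mod 11), then by the Chinese remainder theorem s ≡ 79 (mod 99). This is exactly s ≡ 79 (mod 99).

Equivalent; both directions hold.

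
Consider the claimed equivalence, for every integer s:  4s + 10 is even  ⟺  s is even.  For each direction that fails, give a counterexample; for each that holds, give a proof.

Not equivalent: only (⇐) holds.

(⇐) Suppose s is even. Since 4 is even, 4s is even for every s, so 4s + 10 has the same parity as 10, which is even. Hence 4s + 10 is even.

(⇒) This fails: take s = 5. Then 4s + 10 = 30, which is even, yet s = 5 is odd, not even.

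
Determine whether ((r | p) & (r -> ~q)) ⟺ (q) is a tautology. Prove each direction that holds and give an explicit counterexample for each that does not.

(→) This fails. Under r = T, q = F, p = F, the left side is true but the right side is false.

(←) This fails. Under r = F, q = T, p = F, the left side is false but the right side is true.

(⇒) fails and (⇐) fails.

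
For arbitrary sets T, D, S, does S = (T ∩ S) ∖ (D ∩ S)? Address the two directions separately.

(⊆) fails; (⊇) holds.

(⊆) This inclusion fails. Take T = ∅, D = ∅, S = {1}; then 1 ∈ S but 1 ∉ (T ∩ S) ∖ (D ∩ S).

(⊇) Let x ∈ (T ∩ S) ∖ (D ∩ S). Then x ∈ T ∩ S and x ∉ D, from which x ∈ S.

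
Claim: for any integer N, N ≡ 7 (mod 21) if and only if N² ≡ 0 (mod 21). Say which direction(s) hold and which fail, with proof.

Both directions fail.

(→) This fails: take N = 7. Then 7 ≡ 7 (mod 21), but 7² = 49 ≡ 7 (mod 21), not 0.

(←) This fails: take N = 0. Then 0² = 0 ≡ 0 (mod 21), yet 0 ≡ 0 (mod 21), not 7.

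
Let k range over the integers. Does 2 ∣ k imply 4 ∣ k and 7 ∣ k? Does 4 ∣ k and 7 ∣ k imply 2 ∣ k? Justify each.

(⇒) This fails: take k = 2. Certainly 2 ∣ 2, but 4 ∤ 2.

(⇐) Suppose 4 ∣ k and 7 ∣ k. Any common multiple of 4 and 7 is a multiple of their lcm; here gcd(4, 7) = 1, so lcm(4, 7) = 4·7 = 28, so 28 ∣ k. Since 2 ∣ 28, it follows that 2 ∣ k.

Only the reverse direction holds.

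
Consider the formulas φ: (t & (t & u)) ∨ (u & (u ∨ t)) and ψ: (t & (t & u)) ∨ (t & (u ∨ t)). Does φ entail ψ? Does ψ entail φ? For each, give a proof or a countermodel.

(⇒) fails and (⇐) fails.

[⇒] This fails. Under t = F, u = T, the left side is true but the right side is false.

[⇐] This fails. Under t = T, u = F, the left side is false but the right side is true.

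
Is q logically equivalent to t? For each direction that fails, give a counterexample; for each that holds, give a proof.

Both directions fail.

(⇒) This fails. Under q = T, t = F, the left side is true but the right side is false.

(⇐) This fails. Under q = F, t = T, the left side is false but the right side is true.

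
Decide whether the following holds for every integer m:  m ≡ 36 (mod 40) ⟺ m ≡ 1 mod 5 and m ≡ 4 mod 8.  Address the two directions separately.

Both directions hold; the statement is true.

(⇐) If m ≡ 1 (mod 5) and m ≡ 4 (mod 8), then by the Chinese remainder theorem m ≡ 36 (mod 40). This is exactly m ≡ 36 (mod 40).

(⇒) Suppose m ≡ 36 (mod 40); write m = 40j + 36. Since 5 ∣ 40, reducing mod 5 gives m ≡ 36 ≡ 1 (mod 5); since 8 ∣ 40, reducing mod 8 gives m ≡ 36 ≡ 4 (mod 8).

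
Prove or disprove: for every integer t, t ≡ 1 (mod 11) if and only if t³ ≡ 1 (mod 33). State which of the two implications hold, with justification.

[⇒] This fails: take t = 12. Then 12 ≡ 1 (mod 11), but 12³ = 1728 ≡ 12 (mod 33), not 1.

[⇐] Conversely, the residues r modulo 33 with r³ ≡ 1 (mod 33) are exactly {1}, and each is ≡ 1 (mod 11).

The forward direction fails; the converse holds.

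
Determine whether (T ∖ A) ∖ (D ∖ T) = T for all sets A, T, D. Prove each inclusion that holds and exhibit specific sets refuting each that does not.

Only the forward inclusion holds.

(⊆) Let x ∈ (T ∖ A) ∖ (D ∖ T). Then either x ∈ T and x ∉ A, D; or x ∈ T ∩ D and x ∉ A. In each case x ∈ T, so (T ∖ A) ∖ (D ∖ T) ⊆ T.

(⊇) This inclusion fails. Take A = {1}, T = {1}, D = ∅; then 1 ∈ T but 1 ∉ (T ∖ A) ∖ (D ∖ T).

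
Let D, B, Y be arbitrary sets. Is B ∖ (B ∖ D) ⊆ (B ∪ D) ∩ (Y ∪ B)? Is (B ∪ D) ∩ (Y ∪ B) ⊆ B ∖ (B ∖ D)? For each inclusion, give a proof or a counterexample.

(⟹) Let x ∈ B ∖ (B ∖ D). Then either x ∈ D ∩ B and x ∉ Y; or x ∈ D ∩ B ∩ Y. In each case x ∈ (B ∪ D) ∩ (Y ∪ B), so B ∖ (B ∖ D) ⊆ (B ∪ D) ∩ (Y ∪ B).

(⟸) This inclusion fails. Take D = ∅, B = {1}, Y = ∅; then 1 ∈ (B ∪ D) ∩ (Y ∪ B) but 1 ∉ B ∖ (B ∖ D).

Only the forward inclusion holds.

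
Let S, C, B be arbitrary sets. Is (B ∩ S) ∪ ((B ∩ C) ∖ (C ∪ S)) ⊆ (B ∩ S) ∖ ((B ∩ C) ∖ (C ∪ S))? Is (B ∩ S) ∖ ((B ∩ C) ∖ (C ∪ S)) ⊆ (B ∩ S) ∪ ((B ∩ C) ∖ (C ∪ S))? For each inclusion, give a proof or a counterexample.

Both inclusions hold; the sets are equal.

(⟹) Let x ∈ (B ∩ S) ∪ ((B ∩ C) ∖ (C ∪ S)). Then either x ∈ S ∩ B and x ∉ C; or x ∈ S ∩ C ∩ B. In each case x ∈ (B ∩ S) ∖ ((B ∩ C) ∖ (C ∪ S)), so (B ∩ S) ∪ ((B ∩ C) ∖ (C ∪ S)) ⊆ (B ∩ S) ∖ ((B ∩ C) ∖ (C ∪ S)).

(⟸) Let x ∈ (B ∩ S) ∖ ((B ∩ C) ∖ (C ∪ S)). Then either x ∈ S ∩ B and x ∉ C; or x ∈ S ∩ C ∩ B. In each case x ∈ (B ∩ S) ∪ ((B ∩ C) ∖ (C ∪ S)), so (B ∩ S) ∖ ((B ∩ C) ∖ (C ∪ S)) ⊆ (B ∩ S) ∪ ((B ∩ C) ∖ (C ∪ S)).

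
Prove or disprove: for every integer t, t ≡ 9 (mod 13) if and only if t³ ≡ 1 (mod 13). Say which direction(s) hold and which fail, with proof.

(⇒) holds; (⇐) fails.

(⟹) Suppose t ≡ 9 (mod 13). Write t = 13j + 9. Then (13j + 9)³ = 2197j³ + 4563j² + 3159j + 729 = 13(169j³ + 351j² + 243j + 56) + 1, so t³ ≡ 1 (mod 13).

(⟸) This fails: take t = 1. Then 1³ = 1 ≡ 1 (mod 13), yet 1 ≡ 1 (mod 13), not 9.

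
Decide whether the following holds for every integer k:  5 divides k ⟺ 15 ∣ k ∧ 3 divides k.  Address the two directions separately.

(→) This fails: take k = 5. Certainly 5 ∣ 5, but 15 ∤ 5.

(←) Suppose 15 ∣ k and 3 ∣ k. Any common multiple of 15 and 3 is a multiple of their lcm; here lcm(15, 3) = 15·3/gcd(15, 3) = 45/3 = 15, so 15 ∣ k. Since 5 ∣ 15, it follows that 5 ∣ k.

Only the reverse direction holds.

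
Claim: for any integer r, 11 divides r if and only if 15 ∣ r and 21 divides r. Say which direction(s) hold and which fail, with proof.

Both directions fail.

(⇒) This fails: take r = 11. Certainly 11 ∣ 11, but 15 ∤ 11.

(⇐) This fails: take r = 105. Both 15 ∣ 105 and 21 ∣ 105, yet 105 is not a multiple of 11 (since 105 = 9·11 + 6), so 11 ∤ 105.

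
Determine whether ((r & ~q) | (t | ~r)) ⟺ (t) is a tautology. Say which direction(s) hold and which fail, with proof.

Only the converse holds.

[⇒] This fails. Under q = F, t = F, r = F, the left side is true but the right side is false.

[⇐] Assume the antecedent. If q is true, the antecedent forces (q = T, t = T, r = F) or (q = T, t = T, r = T), and (r & ~q) | (t | ~r) holds there. If q is false, (r & ~q) | (t | ~r) reduces to true regardless of the other variables. Either way (r & ~q) | (t | ~r) holds.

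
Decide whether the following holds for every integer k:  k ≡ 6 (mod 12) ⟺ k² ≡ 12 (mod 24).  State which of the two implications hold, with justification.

(⟸) The residues r modulo 24 with r² ≡ 12 (mod 24) are exactly {6, 18}, and each is ≡ 6 (mod 12).

(⟹) Suppose k ≡ 6 (mod 12). Working modulo 24, k ∈ {6, 18}; for each such r, r² ≡ 12 (mod 24).

The biconditional holds.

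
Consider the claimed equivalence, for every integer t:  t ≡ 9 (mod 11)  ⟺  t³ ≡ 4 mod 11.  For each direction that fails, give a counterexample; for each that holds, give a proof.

Forward direction. This fails: take t = 9. Then 9 ≡ 9 (mod 11), but 9³ = 729 ≡ 3 (mod 11), not 4.

Converse. This fails: take t = 5. Then 5³ = 125 ≡ 4 (mod 11), yet 5 ≡ 5 (mod 11), not 9.

Neither direction holds.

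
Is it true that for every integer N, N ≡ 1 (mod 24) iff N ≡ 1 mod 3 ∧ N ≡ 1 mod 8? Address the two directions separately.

Both implications hold.

(→) Suppose N ≡ 1 (mod 24); write N = 24j + 1. Since 3 ∣ 24, reducing mod 3 gives N ≡ 1 (mod 3); since 8 ∣ 24, reducing mod 8 gives N ≡ 1 (mod 8).

(←) Conversely, if N ≡ 1 (mod 3) and N ≡ 1 (mod 8), then by the Chinese remainder theorem N ≡ 1 (mod 24). This is exactly N ≡ 1 (mod 24).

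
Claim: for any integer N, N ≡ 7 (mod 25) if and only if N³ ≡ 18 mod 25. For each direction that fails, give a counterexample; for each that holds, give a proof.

(→) Suppose N ≡ 7 (mod 25). Write N = 25j + 7. Then (25j + 7)³ = 15625j³ + 13125j² + 3675j + 343 = 25(625j³ + 525j² + 147j + 13) + 18, so N³ ≡ 18 (mod 25).

(←) Conversely, suppose N³ ≡ 18 (mod 25). The only residue r in {0, …, 24} with r³ ≡ 18 (mod 25) is r = 7, so N ≡ 7 (mod 25).

Both implications hold.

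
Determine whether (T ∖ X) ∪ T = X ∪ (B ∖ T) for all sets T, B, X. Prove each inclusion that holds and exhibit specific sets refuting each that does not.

Both inclusions fail.

(⊆) This inclusion fails. Take T = {1}, B = ∅, X = ∅; then 1 ∈ (T ∖ X) ∪ T but 1 ∉ X ∪ (B ∖ T).

(⊇) This inclusion fails. Take T = ∅, B = {1}, X = ∅; then 1 ∈ X ∪ (B ∖ T) but 1 ∉ (T ∖ X) ∪ T.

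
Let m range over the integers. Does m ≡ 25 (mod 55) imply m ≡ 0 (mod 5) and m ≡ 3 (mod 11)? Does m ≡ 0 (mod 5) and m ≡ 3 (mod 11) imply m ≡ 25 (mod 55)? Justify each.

(⟹) Suppose m ≡ 25 (mod 55); write m = 55j + 25. Since 5 ∣ 55, reducing mod 5 gives m ≡ 25 ≡ 0 (mod 5); since 11 ∣ 55, reducing mod 11 gives m ≡ 25 ≡ 3 (mod 11).

(⟸) Conversely, if m ≡ 0 (mod 5) and m ≡ 3 (mod 11), then by the Chinese remainder theorem m ≡ 25 (mod 55). This is exactly m ≡ 25 (mod 55).

Both directions hold; the statement is true.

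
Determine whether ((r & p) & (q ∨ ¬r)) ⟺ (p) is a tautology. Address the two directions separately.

(⟹) Assume the antecedent. If q is true, the antecedent forces (q = T, r = T, p = T), and p holds there. If q is false, the antecedent cannot hold. Either way p holds.

(⟸) This fails. Under q = F, r = F, p = T, the left side is false but the right side is true.

(⇒) holds; (⇐) fails.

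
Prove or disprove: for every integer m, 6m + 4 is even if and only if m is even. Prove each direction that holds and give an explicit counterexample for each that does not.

(→) This fails: take m = 3. Then 6m + 4 = 22, which is even, yet m = 3 is odd, not even.

(←) Suppose m is even. Since 6 is even, 6m is even for every m, so 6m + 4 has the same parity as 4, which is even. Hence 6m + 4 is even.

Only the reverse direction holds.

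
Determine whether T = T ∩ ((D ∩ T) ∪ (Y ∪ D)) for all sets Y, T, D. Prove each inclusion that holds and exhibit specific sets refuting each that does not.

(⟸) Let x ∈ T ∩ ((D ∩ T) ∪ (Y ∪ D)). Then either x ∈ Y ∩ T and x ∉ D; or x ∈ T ∩ D and x ∉ Y; or x ∈ Y ∩ T ∩ D. In each case x ∈ T, so T ∩ ((D ∩ T) ∪ (Y ∪ D)) ⊆ T.

(⟹) This inclusion fails. Take Y = ∅, T = {1}, D = ∅; then 1 ∈ T but 1 ∉ T ∩ ((D ∩ T) ∪ (Y ∪ D)).

Only the reverse inclusion holds.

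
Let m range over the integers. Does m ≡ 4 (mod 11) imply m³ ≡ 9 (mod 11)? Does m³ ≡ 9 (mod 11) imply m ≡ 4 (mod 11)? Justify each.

[⇒] Suppose m ≡ 4 (mod 11). Write m = 11j + 4. Then (11j + 4)³ = 1331j³ + 1452j² + 528j + 64 = 11(121j³ + 132j² + 48j + 5) + 9, so m³ ≡ 9 (mod 11).

[⇐] For the converse, argue contrapositively. If m ≢ 4 (mod 11), then m is congruent to one of 0, 1, 2, 3, 5, 6, 7, 8, 9, 10 modulo 11, and these give m³ ≡ 0, 1, 8, 5, 4, 7, 2, 6, 3, 10 respectively — never 9.

The biconditional holds.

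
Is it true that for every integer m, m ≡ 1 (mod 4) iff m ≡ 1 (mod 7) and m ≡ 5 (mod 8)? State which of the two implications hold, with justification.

The forward direction fails; the converse holds.

[⇐] If m ≡ 1 (mod 7) and m ≡ 5 (mod 8), then by the Chinese remainder theorem m ≡ 29 (mod 56). Since 29 ≡ 1 (mod 4) and 4 ∣ 56, we get m ≡ 1 (mod 4).

[⇒] This fails: m = 1 gives 1 ≡ 1 (mod 4) but 1 ≡ 1 (mod 8), so the conjunction on the right does not hold.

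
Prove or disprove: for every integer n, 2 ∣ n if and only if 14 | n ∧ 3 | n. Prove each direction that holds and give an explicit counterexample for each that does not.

Only the reverse direction holds.

[⇒] This fails: take n = 2. Certainly 2 ∣ 2, but 14 ∤ 2.

[⇐] Suppose 14 ∣ n and 3 ∣ n. Any common multiple of 14 and 3 is a multiple of their lcm; here gcd(14, 3) = 1, so lcm(14, 3) = 14·3 = 42, so 42 ∣ n. Since 2 ∣ 42, it follows that 2 ∣ n.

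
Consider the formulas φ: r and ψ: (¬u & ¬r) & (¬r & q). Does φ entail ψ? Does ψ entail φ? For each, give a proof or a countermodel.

(⇒) This fails. Under r = T, u = F, q = F, the left side is true but the right side is false.

(⇐) This fails. Under r = F, u = F, q = T, the left side is false but the right side is true.

Neither direction holds.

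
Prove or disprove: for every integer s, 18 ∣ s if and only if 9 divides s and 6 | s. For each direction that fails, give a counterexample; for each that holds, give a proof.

[⇒] If 18 ∣ s, write s = 18q. Since 18 = 2·9, s = 9·(2q), so 9 ∣ s; and since 18 = 3·6, s = 6·(3q), so 6 ∣ s.

[⇐] Suppose 9 ∣ s and 6 ∣ s. Any common multiple of 9 and 6 is a multiple of their lcm; here lcm(9, 6) = 9·6/gcd(9, 6) = 54/3 = 18, so 18 ∣ s.

The biconditional holds.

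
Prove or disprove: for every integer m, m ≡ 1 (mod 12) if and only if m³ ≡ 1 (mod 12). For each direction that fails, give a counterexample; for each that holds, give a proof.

(←) Suppose m³ ≡ 1 (mod 12). The only residue r in {0, …, 11} with r³ ≡ 1 (mod 12) is r = 1, so m ≡ 1 (mod 12).

(→) Suppose m ≡ 1 (mod 12). Write m = 12j + 1. Then (12j + 1)³ = 1728j³ + 432j² + 36j + 1 = 12(144j³ + 36j² + 3j) + 1, so m³ ≡ 1 (mod 12).

Both directions hold.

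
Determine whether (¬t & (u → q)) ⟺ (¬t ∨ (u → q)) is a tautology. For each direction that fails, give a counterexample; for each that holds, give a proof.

(⟸) This fails. Under u = T, t = F, q = F, the left side is false but the right side is true.

(⟹) Assume the antecedent. If u is true, the antecedent forces (u = T, t = F, q = T), and ¬t ∨ (u → q) holds there. If u is false, ¬t ∨ (u → q) reduces to true regardless of the other variables. Either way ¬t ∨ (u → q) holds.

(⇒) holds; (⇐) fails.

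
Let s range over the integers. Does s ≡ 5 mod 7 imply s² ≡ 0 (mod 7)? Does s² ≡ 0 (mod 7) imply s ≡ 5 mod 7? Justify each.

Neither implication holds.

(⟹) This fails: take s = 5. Then 5 ≡ 5 (mod 7), but 5² = 25 ≡ 4 (mod 7), not 0.

(⟸) This fails: take s = 0. Then 0² = 0 ≡ 0 (mod 7), yet 0 ≡ 0 (mod 7), not 5.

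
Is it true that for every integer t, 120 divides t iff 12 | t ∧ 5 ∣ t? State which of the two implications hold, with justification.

Forward direction. If 120 ∣ t, write t = 120q. Since 120 = 10·12, t = 12·(10q), so 12 ∣ t; and since 120 = 24·5, t = 5·(24q), so 5 ∣ t.

Converse. This fails: take t = 60. Both 12 ∣ 60 and 5 ∣ 60, yet 60 is not a multiple of 120 (since 60 = 0·120 + 60), so 120 ∤ 60.

(⇒) holds; (⇐) fails.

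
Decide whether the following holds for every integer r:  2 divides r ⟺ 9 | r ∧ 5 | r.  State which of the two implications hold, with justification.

(⇒) This fails: take r = 2. Certainly 2 ∣ 2, but 9 ∤ 2.

(⇐) This fails: take r = 45. Both 9 ∣ 45 and 5 ∣ 45, yet 45 is not a multiple of 2 (since 45 = 22·2 + 1), so 2 ∤ 45.

(⇒) fails and (⇐) fails.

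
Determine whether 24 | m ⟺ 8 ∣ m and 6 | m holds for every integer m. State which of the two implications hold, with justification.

(⇒) If 24 ∣ m, write m = 24q. Since 24 = 3·8, m = 8·(3q), so 8 ∣ m; and since 24 = 4·6, m = 6·(4q), so 6 ∣ m.

(⇐) Suppose 8 ∣ m and 6 ∣ m. Any common multiple of 8 and 6 is a multiple of their lcm; here lcm(8, 6) = 8·6/gcd(8, 6) = 48/2 = 24, so 24 ∣ m.

Equivalent; both directions hold.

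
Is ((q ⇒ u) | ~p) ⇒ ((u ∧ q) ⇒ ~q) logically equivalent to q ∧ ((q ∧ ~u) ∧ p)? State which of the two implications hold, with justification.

(⇒) This fails. Under u = F, q = F, p = F, the left side is true but the right side is false.

(⇐) Assume the antecedent. If u is true, the antecedent cannot hold. If u is false, the consequent reduces to true regardless of the other variables. Either way the consequent holds.

Only the reverse direction holds.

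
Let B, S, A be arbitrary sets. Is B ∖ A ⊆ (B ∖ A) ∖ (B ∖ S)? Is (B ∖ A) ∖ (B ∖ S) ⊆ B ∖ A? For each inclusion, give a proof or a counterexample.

Only the reverse inclusion holds.

Reverse inclusion. Let x ∈ (B ∖ A) ∖ (B ∖ S). Then x ∈ B ∩ S and x ∉ A, from which x ∈ B ∖ A.

Forward inclusion. This inclusion fails. Take B = {1}, S = ∅, A = ∅; then 1 ∈ B ∖ A but 1 ∉ (B ∖ A) ∖ (B ∖ S).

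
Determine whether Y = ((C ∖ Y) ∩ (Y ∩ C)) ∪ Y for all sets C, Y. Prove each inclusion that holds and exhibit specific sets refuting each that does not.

Forward inclusion. Let x ∈ Y. Then either x ∈ Y and x ∉ C; or x ∈ C ∩ Y. In each case x ∈ ((C ∖ Y) ∩ (Y ∩ C)) ∪ Y, so Y ⊆ ((C ∖ Y) ∩ (Y ∩ C)) ∪ Y.

Reverse inclusion. Let x ∈ ((C ∖ Y) ∩ (Y ∩ C)) ∪ Y. Then either x ∈ Y and x ∉ C; or x ∈ C ∩ Y. In each case x ∈ Y, so ((C ∖ Y) ∩ (Y ∩ C)) ∪ Y ⊆ Y.

The two sets are equal.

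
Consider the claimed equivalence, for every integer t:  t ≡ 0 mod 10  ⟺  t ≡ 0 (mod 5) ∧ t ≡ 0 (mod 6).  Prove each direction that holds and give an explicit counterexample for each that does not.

Only the reverse direction holds.

(⇒) This fails: t = 10 gives 10 ≡ 0 (mod 10) but 10 ≡ 4 (mod 6), so the conjunction on the right does not hold.

(⇐) Conversely, if t ≡ 0 (mod 5) and t ≡ 0 (mod 6), then by the Chinese remainder theorem t ≡ 0 (mod 30). Since 0 ≡ 0 (mod 10) and 10 ∣ 30, we get t ≡ 0 (mod 10).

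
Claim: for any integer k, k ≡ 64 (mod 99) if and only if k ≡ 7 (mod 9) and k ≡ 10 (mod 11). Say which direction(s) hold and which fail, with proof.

(⟹) This fails: k = 64 gives 64 ≡ 64 (mod 99) but 64 ≡ 1 (mod 9), so the conjunction on the right does not hold.

(⟸) This fails: k = 43 satisfies both congruences on the right (43 ≡ 7 mod 9 and 43 ≡ 10 mod 11) yet 43 ≡ 43 (mod 99), not 64.

Both directions fail.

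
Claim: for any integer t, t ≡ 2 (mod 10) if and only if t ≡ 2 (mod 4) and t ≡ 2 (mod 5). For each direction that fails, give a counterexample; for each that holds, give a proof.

The forward direction fails; the converse holds.

Forward direction. This fails: t = 12 gives 12 ≡ 2 (mod 10) but 12 ≡ 0 (mod 4), so the conjunction on the right does not hold.

Converse. If t ≡ 2 (mod 4) and t ≡ 2 (mod 5), then by the Chinese remainder theorem t ≡ 2 (mod 20). Since 2 ≡ 2 (mod 10) and 10 ∣ 20, we get t ≡ 2 (mod 10).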